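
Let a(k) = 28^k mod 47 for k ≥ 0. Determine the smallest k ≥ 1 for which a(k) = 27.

9

Computing terms: a(0) = 1; a(1) = 28; a(2) = 32; a(3) = 3; a(4) = 37; a(5) = 2; a(6) = 9; a(7) = 17; a(8) = 6; a(9) = 27; a(10) = 4; a(11) = 18; a(12) = 34; a(13) = 12; a(14) = 7; a(15) = 8; a(16) = 36; a(17) = 21; a(18) = 24; a(19) = 14; a(20) = 16; a(21) = 25; a(22) = 42; a(23) = 1.
The sequence repeats with period 23.
The value 27 first appears (with k ≥ 1) at a(9).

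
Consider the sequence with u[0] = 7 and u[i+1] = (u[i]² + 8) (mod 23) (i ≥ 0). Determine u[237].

14

Listing terms: u[0] = 7; u[1] = 11; u[2] = 14; u[3] = 20; u[4] = 17; u[5] = 21; u[6] = 12; u[7] = 14.
Since u[7] = u[2] = 14, the sequence is eventually periodic: after a pre-period of length 2 it cycles with period 5.
For i ≥ 2, u[i] depends only on (i - 2) mod 5. (237 - 2) mod 5 = 0, so u[237] = u[2] = 14.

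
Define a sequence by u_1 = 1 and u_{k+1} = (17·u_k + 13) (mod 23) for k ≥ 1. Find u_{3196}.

Computing terms: u_1 = 1,  u_2 = 7,  u_3 = 17,  u_4 = 3,  u_5 = 18,  u_6 = 20,  u_7 = 8,  u_8 = 11,  u_9 = 16,  u_{10} = 9,  u_{11} = 5,  u_{12} = 6,  u_{13} = 0,  u_{14} = 13,  u_{15} = 4,  u_{16} = 12,  u_{17} = 10,  u_{18} = 22,  u_{19} = 19,  u_{20} = 14,  u_{21} = 21,  u_{22} = 2,  u_{23} = 1.
Since u_{23} = u_1 = 1, the sequence is periodic with period 22.
(3196 - 1) mod 22 = 5, so u_{3196} = u_6 = 20.

20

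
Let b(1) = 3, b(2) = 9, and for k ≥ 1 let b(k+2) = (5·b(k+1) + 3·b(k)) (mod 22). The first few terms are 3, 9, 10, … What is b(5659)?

Computing terms: b(1) = 3, b(2) = 9, b(3) = 10, b(4) = 11, b(5) = 19, b(6) = 18, b(7) = 15, b(8) = 19, b(9) = 8, b(10) = 9, b(11) = 3, b(12) = 20, b(13) = 21, b(14) = 11, b(15) = 8, b(16) = 7, b(17) = 15, b(18) = 8, b(19) = 19, b(20) = 9, b(21) = 14, b(22) = 9, b(23) = 21, b(24) = 0, b(25) = 19, b(26) = 7, b(27) = 4, b(28) = 19, b(29) = 19, b(30) = 20, b(31) = 3, b(32) = 9.
The sequence repeats with period 30.
So b(5659) = b(1 + ((5659-1) mod 30)) = b(19) = 19.

19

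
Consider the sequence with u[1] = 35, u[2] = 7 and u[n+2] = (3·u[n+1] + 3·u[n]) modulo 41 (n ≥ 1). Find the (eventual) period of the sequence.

u[1] = 35,  u[2] = 7,  u[3] = 3,  u[4] = 30,  u[5] = 17,  u[6] = 18,  u[7] = 23,  u[8] = 0,  u[9] = 28,  u[10] = 2,  u[11] = 8,  u[12] = 30,  u[13] = 32,  u[14] = 22,  u[15] = 39,  u[16] = 19,  u[17] = 10,  u[18] = 5,  u[19] = 4,  u[20] = 27,  u[21] = 11,  u[22] = 32,  u[23] = 6,  u[24] = 32,  u[25] = 32,  u[26] = 28,  u[27] = 16,  u[28] = 9,  u[29] = 34,  u[30] = 6,  u[31] = 38,  u[32] = 9,  u[33] = 18,  u[34] = 40,  u[35] = 10,  u[36] = 27,  u[37] = 29,  u[38] = 4,  u[39] = 17,  u[40] = 22,  u[41] = 35,  u[42] = 7.
Since (u[41], u[42]) = (u[1], u[2]) = (35, 7) (two consecutive terms determine the rest), the sequence is periodic with period 40.

40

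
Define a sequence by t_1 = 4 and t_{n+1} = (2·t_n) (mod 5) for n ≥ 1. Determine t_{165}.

Listing terms: t_1 = 4, t_2 = 3, t_3 = 1, t_4 = 2, t_5 = 4.
Since t_5 = t_1 = 4, the sequence is periodic with period 4.
(165 - 1) mod 4 = 0, so t_{165} = t_1 = 4.

4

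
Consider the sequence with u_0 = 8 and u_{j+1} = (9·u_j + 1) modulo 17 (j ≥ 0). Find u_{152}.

8

u_0 = 8; u_1 = 5; u_2 = 12; u_3 = 7; u_4 = 13; u_5 = 16; u_6 = 9; u_7 = 14; u_8 = 8.
The sequence repeats with period 8.
So u_{152} = u_{0 + ((152-0) mod 8)} = u_0 = 8.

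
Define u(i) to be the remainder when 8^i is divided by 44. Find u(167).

We have u(1) = 8, u(2) = 20, u(3) = 28, u(4) = 4, u(5) = 32, u(6) = 36, u(7) = 24, u(8) = 16, u(9) = 40, u(10) = 12, u(11) = 8.
Since u(11) = u(1) = 8, the sequence is periodic with period 10.
(167 - 1) mod 10 = 6, so u(167) = u(7) = 24.

24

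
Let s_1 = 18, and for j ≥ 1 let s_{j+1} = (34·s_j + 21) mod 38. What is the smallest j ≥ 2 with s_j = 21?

13

s_1 = 18, s_2 = 25, s_3 = 35, s_4 = 33, s_5 = 3, s_6 = 9, s_7 = 23, s_8 = 5, s_9 = 1, s_{10} = 17, s_{11} = 29, s_{12} = 19, s_{13} = 21, s_{14} = 13, s_{15} = 7, s_{16} = 31, s_{17} = 11, s_{18} = 15, s_{19} = 37, s_{20} = 25.
Since s_{20} = s_2 = 25, the sequence is eventually periodic: after a pre-period of length 1 it cycles with period 18.
The value 21 first appears (with j ≥ 2) at s_{13}.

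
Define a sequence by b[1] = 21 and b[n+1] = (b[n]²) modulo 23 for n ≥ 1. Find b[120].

b[1] = 21,  b[2] = 4,  b[3] = 16,  b[4] = 3,  b[5] = 9,  b[6] = 12,  b[7] = 6,  b[8] = 13,  b[9] = 8,  b[10] = 18,  b[11] = 2,  b[12] = 4.
Since b[12] = b[2] = 4, the sequence is eventually periodic: after a pre-period of length 1 it cycles with period 10.
For n ≥ 2, b[n] depends only on (n - 2) mod 10. (120 - 2) mod 10 = 8, so b[120] = b[10] = 18.

18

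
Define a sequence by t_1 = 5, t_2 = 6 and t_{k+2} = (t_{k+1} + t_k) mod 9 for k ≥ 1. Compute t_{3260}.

8

Listing terms: t_1 = 5, t_2 = 6, t_3 = 2, t_4 = 8, t_5 = 1, t_6 = 0, t_7 = 1, t_8 = 1, t_9 = 2, t_{10} = 3, t_{11} = 5, t_{12} = 8, t_{13} = 4, t_{14} = 3, t_{15} = 7, t_{16} = 1, t_{17} = 8, t_{18} = 0, t_{19} = 8, t_{20} = 8, t_{21} = 7, t_{22} = 6, t_{23} = 4, t_{24} = 1, t_{25} = 5, t_{26} = 6.
The sequence repeats with period 24.
(3260 - 1) mod 24 = 19, so t_{3260} = t_{20} = 8.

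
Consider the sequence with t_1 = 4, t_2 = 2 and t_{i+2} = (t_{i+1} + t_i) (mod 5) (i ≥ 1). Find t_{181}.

Computing terms: t_1 = 4; t_2 = 2; t_3 = 1; t_4 = 3; t_5 = 4; t_6 = 2.
Since (t_5, t_6) = (t_1, t_2) = (4, 2) (two consecutive terms determine the rest), the sequence is periodic with period 4.
(181 - 1) mod 4 = 0, so t_{181} = t_1 = 4.

4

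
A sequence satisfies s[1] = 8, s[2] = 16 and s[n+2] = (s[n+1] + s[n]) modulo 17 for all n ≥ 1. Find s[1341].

s[1] = 8,  s[2] = 16,  s[3] = 7,  s[4] = 6,  s[5] = 13,  s[6] = 2,  s[7] = 15,  s[8] = 0,  s[9] = 15,  s[10] = 15,  s[11] = 13,  s[12] = 11,  s[13] = 7,  s[14] = 1,  s[15] = 8,  s[16] = 9,  s[17] = 0,  s[18] = 9,  s[19] = 9,  s[20] = 1,  s[21] = 10,  s[22] = 11,  s[23] = 4,  s[24] = 15,  s[25] = 2,  s[26] = 0,  s[27] = 2,  s[28] = 2,  s[29] = 4,  s[30] = 6,  s[31] = 10,  s[32] = 16,  s[33] = 9,  s[34] = 8,  s[35] = 0,  s[36] = 8,  s[37] = 8,  s[38] = 16.
The sequence repeats with period 36.
So s[1341] = s[1 + ((1341-1) mod 36)] = s[9] = 15.

15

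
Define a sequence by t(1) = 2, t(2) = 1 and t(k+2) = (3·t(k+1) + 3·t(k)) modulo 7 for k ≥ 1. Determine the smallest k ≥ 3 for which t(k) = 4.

Listing terms: t(1) = 2,  t(2) = 1,  t(3) = 2,  t(4) = 2,  t(5) = 5,  t(6) = 0,  t(7) = 1,  t(8) = 3,  t(9) = 5,  t(10) = 3,  t(11) = 3,  t(12) = 4,  t(13) = 0,  t(14) = 5,  t(15) = 1,  t(16) = 4,  t(17) = 1,  t(18) = 1,  t(19) = 6,  t(20) = 0,  t(21) = 4,  t(22) = 5,  t(23) = 6,  t(24) = 5,  t(25) = 5,  t(26) = 2,  t(27) = 0,  t(28) = 6,  t(29) = 4,  t(30) = 2,  t(31) = 4,  t(32) = 4,  t(33) = 3,  t(34) = 0,  t(35) = 2,  t(36) = 6,  t(37) = 3,  t(38) = 6,  t(39) = 6,  t(40) = 1,  t(41) = 0,  t(42) = 3,  t(43) = 2,  t(44) = 1.
The sequence repeats with period 42.
The value 4 first appears (with k ≥ 3) at t(12).

12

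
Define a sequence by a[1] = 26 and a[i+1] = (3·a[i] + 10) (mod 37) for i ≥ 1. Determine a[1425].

Listing terms: a[1] = 26, a[2] = 14, a[3] = 15, a[4] = 18, a[5] = 27, a[6] = 17, a[7] = 24, a[8] = 8, a[9] = 34, a[10] = 1, a[11] = 13, a[12] = 12, a[13] = 9, a[14] = 0, a[15] = 10, a[16] = 3, a[17] = 19, a[18] = 30, a[19] = 26.
Since a[19] = a[1] = 26, the sequence is periodic with period 18.
(1425 - 1) mod 18 = 2, so a[1425] = a[3] = 15.

15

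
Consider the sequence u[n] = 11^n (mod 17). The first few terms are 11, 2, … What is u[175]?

14

Listing terms: u[1] = 11; u[2] = 2; u[3] = 5; u[4] = 4; u[5] = 10; u[6] = 8; u[7] = 3; u[8] = 16; u[9] = 6; u[10] = 15; u[11] = 12; u[12] = 13; u[13] = 7; u[14] = 9; u[15] = 14; u[16] = 1; u[17] = 11.
Since u[17] = u[1] = 11, the sequence is periodic with period 16.
(175 - 1) mod 16 = 14, so u[175] = u[15] = 14.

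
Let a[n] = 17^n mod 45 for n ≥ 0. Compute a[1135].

Computing terms: a[0] = 1, a[1] = 17, a[2] = 19, a[3] = 8, a[4] = 1.
The sequence repeats with period 4.
(1135 - 0) mod 4 = 3, so a[1135] = a[3] = 8.

8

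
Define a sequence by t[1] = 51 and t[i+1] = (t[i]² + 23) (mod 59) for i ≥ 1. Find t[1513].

40

Computing terms: t[1] = 51, t[2] = 28, t[3] = 40, t[4] = 30, t[5] = 38, t[6] = 51.
Since t[6] = t[1] = 51, the sequence is periodic with period 5.
(1513 - 1) mod 5 = 2, so t[1513] = t[3] = 40.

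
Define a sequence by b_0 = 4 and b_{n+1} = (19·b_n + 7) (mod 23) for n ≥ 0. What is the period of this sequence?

b_0 = 4; b_1 = 14; b_2 = 20; b_3 = 19; b_4 = 0; b_5 = 7; b_6 = 2; b_7 = 22; b_8 = 11; b_9 = 9; b_{10} = 17; b_{11} = 8; b_{12} = 21; b_{13} = 15; b_{14} = 16; b_{15} = 12; b_{16} = 5; b_{17} = 10; b_{18} = 13; b_{19} = 1; b_{20} = 3; b_{21} = 18; b_{22} = 4.
Since b_{22} = b_0 = 4, the sequence is periodic with period 22.

22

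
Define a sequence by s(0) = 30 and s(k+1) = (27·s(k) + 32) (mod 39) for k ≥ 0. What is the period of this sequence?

13

Computing terms: s(0) = 30; s(1) = 23; s(2) = 29; s(3) = 35; s(4) = 2; s(5) = 8; s(6) = 14; s(7) = 20; s(8) = 26; s(9) = 32; s(10) = 38; s(11) = 5; s(12) = 11; s(13) = 17; s(14) = 23.
Since s(14) = s(1) = 23, the sequence is eventually periodic: after a pre-period of length 1 it cycles with period 13.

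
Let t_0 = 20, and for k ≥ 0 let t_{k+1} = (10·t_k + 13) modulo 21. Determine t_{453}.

2

Computing terms: t_0 = 20,  t_1 = 3,  t_2 = 1,  t_3 = 2,  t_4 = 12,  t_5 = 7,  t_6 = 20.
The sequence repeats with period 6.
So t_{453} = t_{0 + ((453-0) mod 6)} = t_3 = 2.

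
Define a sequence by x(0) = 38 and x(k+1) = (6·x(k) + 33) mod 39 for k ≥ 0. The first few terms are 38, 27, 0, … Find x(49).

27

Listing terms: x(0) = 38; x(1) = 27; x(2) = 0; x(3) = 33; x(4) = 36; x(5) = 15; x(6) = 6; x(7) = 30; x(8) = 18; x(9) = 24; x(10) = 21; x(11) = 3; x(12) = 12; x(13) = 27.
Since x(13) = x(1) = 27, the sequence is eventually periodic: after a pre-period of length 1 it cycles with period 12.
For k ≥ 1, x(k) depends only on (k - 1) mod 12. (49 - 1) mod 12 = 0, so x(49) = x(1) = 27.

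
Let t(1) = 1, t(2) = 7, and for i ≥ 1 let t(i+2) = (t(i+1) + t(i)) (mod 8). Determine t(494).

7

t(1) = 1, t(2) = 7, t(3) = 0, t(4) = 7, t(5) = 7, t(6) = 6, t(7) = 5, t(8) = 3, t(9) = 0, t(10) = 3, t(11) = 3, t(12) = 6, t(13) = 1, t(14) = 7.
Since (t(13), t(14)) = (t(1), t(2)) = (1, 7) (two consecutive terms determine the rest), the sequence is periodic with period 12.
(494 - 1) mod 12 = 1, so t(494) = t(2) = 7.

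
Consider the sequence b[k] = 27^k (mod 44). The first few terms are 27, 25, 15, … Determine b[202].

We have b[1] = 27,  b[2] = 25,  b[3] = 15,  b[4] = 9,  b[5] = 23,  b[6] = 5,  b[7] = 3,  b[8] = 37,  b[9] = 31,  b[10] = 1,  b[11] = 27.
Since b[11] = b[1] = 27, the sequence is periodic with period 10.
So b[202] = b[1 + ((202-1) mod 10)] = b[2] = 25.

25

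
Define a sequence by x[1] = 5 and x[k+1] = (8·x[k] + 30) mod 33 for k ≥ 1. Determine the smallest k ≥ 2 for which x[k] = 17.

9

x[1] = 5, x[2] = 4, x[3] = 29, x[4] = 31, x[5] = 14, x[6] = 10, x[7] = 11, x[8] = 19, x[9] = 17, x[10] = 1, x[11] = 5.
The sequence repeats with period 10.
The value 17 first appears (with k ≥ 2) at x[9].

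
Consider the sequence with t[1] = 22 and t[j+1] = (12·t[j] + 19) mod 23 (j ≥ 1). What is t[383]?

2

Computing terms: t[1] = 22,  t[2] = 7,  t[3] = 11,  t[4] = 13,  t[5] = 14,  t[6] = 3,  t[7] = 9,  t[8] = 12,  t[9] = 2,  t[10] = 20,  t[11] = 6,  t[12] = 22.
Since t[12] = t[1] = 22, the sequence is periodic with period 11.
(383 - 1) mod 11 = 8, so t[383] = t[9] = 2.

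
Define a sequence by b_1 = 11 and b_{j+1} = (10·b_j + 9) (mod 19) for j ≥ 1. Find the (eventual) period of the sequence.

18

Computing terms: b_1 = 11, b_2 = 5, b_3 = 2, b_4 = 10, b_5 = 14, b_6 = 16, b_7 = 17, b_8 = 8, b_9 = 13, b_{10} = 6, b_{11} = 12, b_{12} = 15, b_{13} = 7, b_{14} = 3, b_{15} = 1, b_{16} = 0, b_{17} = 9, b_{18} = 4, b_{19} = 11.
Since b_{19} = b_1 = 11, the sequence is periodic with period 18.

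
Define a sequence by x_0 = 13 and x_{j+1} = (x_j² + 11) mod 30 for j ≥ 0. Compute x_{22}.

Listing terms: x_0 = 13, x_1 = 0, x_2 = 11, x_3 = 12, x_4 = 5, x_5 = 6, x_6 = 17, x_7 = 0.
Since x_7 = x_1 = 0, the sequence is eventually periodic: after a pre-period of length 1 it cycles with period 6.
For j ≥ 1, x_j depends only on (j - 1) mod 6. (22 - 1) mod 6 = 3, so x_{22} = x_4 = 5.

5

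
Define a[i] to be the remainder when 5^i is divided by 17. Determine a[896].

We have a[0] = 1,  a[1] = 5,  a[2] = 8,  a[3] = 6,  a[4] = 13,  a[5] = 14,  a[6] = 2,  a[7] = 10,  a[8] = 16,  a[9] = 12,  a[10] = 9,  a[11] = 11,  a[12] = 4,  a[13] = 3,  a[14] = 15,  a[15] = 7,  a[16] = 1.
The sequence repeats with period 16.
So a[896] = a[0 + ((896-0) mod 16)] = a[0] = 1.

1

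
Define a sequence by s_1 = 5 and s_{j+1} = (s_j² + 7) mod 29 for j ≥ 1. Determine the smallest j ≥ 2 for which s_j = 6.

Listing terms: s_1 = 5,  s_2 = 3,  s_3 = 16,  s_4 = 2,  s_5 = 11,  s_6 = 12,  s_7 = 6,  s_8 = 14,  s_9 = 0,  s_{10} = 7,  s_{11} = 27,  s_{12} = 11.
Since s_{12} = s_5 = 11, the sequence is eventually periodic: after a pre-period of length 4 it cycles with period 7.
The value 6 first appears (with j ≥ 2) at s_7.

7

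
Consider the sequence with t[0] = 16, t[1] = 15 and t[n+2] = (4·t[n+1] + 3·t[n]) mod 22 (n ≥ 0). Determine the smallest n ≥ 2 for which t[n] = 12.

18

Listing terms: t[0] = 16,  t[1] = 15,  t[2] = 20,  t[3] = 15,  t[4] = 10,  t[5] = 19,  t[6] = 18,  t[7] = 19,  t[8] = 20,  t[9] = 5,  t[10] = 14,  t[11] = 5,  t[12] = 18,  t[13] = 21,  t[14] = 6,  t[15] = 21,  t[16] = 14,  t[17] = 9,  t[18] = 12,  t[19] = 9,  t[20] = 6,  t[21] = 7,  t[22] = 2,  t[23] = 7,  t[24] = 12,  t[25] = 3,  t[26] = 4,  t[27] = 3,  t[28] = 2,  t[29] = 17,  t[30] = 8,  t[31] = 17,  t[32] = 4,  t[33] = 1,  t[34] = 16,  t[35] = 1,  t[36] = 8,  t[37] = 13,  t[38] = 10,  t[39] = 13,  t[40] = 16,  t[41] = 15.
Since (t[40], t[41]) = (t[0], t[1]) = (16, 15) (two consecutive terms determine the rest), the sequence is periodic with period 40.
The value 12 first appears (with n ≥ 2) at t[18].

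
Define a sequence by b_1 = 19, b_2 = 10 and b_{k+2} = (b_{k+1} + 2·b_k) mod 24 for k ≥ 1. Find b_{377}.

We have b_1 = 19, b_2 = 10, b_3 = 0, b_4 = 20, b_5 = 20, b_6 = 12, b_7 = 4, b_8 = 4, b_9 = 12, b_{10} = 20, b_{11} = 20.
Since (b_{10}, b_{11}) = (b_4, b_5) = (20, 20) (two consecutive terms determine the rest), the sequence is eventually periodic: after a pre-period of length 3 it cycles with period 6.
For k ≥ 4, b_k depends only on (k - 4) mod 6. (377 - 4) mod 6 = 1, so b_{377} = b_5 = 20.

20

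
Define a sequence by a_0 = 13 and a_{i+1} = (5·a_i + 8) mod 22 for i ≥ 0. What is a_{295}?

Computing terms: a_0 = 13; a_1 = 7; a_2 = 21; a_3 = 3; a_4 = 1; a_5 = 13.
The sequence repeats with period 5.
So a_{295} = a_{0 + ((295-0) mod 5)} = a_0 = 13.

13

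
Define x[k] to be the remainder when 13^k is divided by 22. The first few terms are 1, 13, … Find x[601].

We have x[0] = 1; x[1] = 13; x[2] = 15; x[3] = 19; x[4] = 5; x[5] = 21; x[6] = 9; x[7] = 7; x[8] = 3; x[9] = 17; x[10] = 1.
Since x[10] = x[0] = 1, the sequence is periodic with period 10.
So x[601] = x[0 + ((601-0) mod 10)] = x[1] = 13.

13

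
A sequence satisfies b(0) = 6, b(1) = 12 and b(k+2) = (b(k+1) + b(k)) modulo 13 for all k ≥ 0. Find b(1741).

b(0) = 6, b(1) = 12, b(2) = 5, b(3) = 4, b(4) = 9, b(5) = 0, b(6) = 9, b(7) = 9, b(8) = 5, b(9) = 1, b(10) = 6, b(11) = 7, b(12) = 0, b(13) = 7, b(14) = 7, b(15) = 1, b(16) = 8, b(17) = 9, b(18) = 4, b(19) = 0, b(20) = 4, b(21) = 4, b(22) = 8, b(23) = 12, b(24) = 7, b(25) = 6, b(26) = 0, b(27) = 6, b(28) = 6, b(29) = 12.
Since (b(28), b(29)) = (b(0), b(1)) = (6, 12) (two consecutive terms determine the rest), the sequence is periodic with period 28.
So b(1741) = b(0 + ((1741-0) mod 28)) = b(5) = 0.

0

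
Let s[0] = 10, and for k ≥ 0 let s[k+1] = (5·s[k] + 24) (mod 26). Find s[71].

Computing terms: s[0] = 10,  s[1] = 22,  s[2] = 4,  s[3] = 18,  s[4] = 10.
Since s[4] = s[0] = 10, the sequence is periodic with period 4.
(71 - 0) mod 4 = 3, so s[71] = s[3] = 18.

18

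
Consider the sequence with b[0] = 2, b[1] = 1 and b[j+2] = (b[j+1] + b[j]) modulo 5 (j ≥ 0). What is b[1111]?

Listing terms: b[0] = 2,  b[1] = 1,  b[2] = 3,  b[3] = 4,  b[4] = 2,  b[5] = 1.
Since (b[4], b[5]) = (b[0], b[1]) = (2, 1) (two consecutive terms determine the rest), the sequence is periodic with period 4.
So b[1111] = b[0 + ((1111-0) mod 4)] = b[3] = 4.

4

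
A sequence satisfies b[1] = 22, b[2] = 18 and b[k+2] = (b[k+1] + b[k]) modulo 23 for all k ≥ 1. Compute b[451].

19

Computing terms: b[1] = 22; b[2] = 18; b[3] = 17; b[4] = 12; b[5] = 6; b[6] = 18; b[7] = 1; b[8] = 19; b[9] = 20; b[10] = 16; b[11] = 13; b[12] = 6; b[13] = 19; b[14] = 2; b[15] = 21; b[16] = 0; b[17] = 21; b[18] = 21; b[19] = 19; b[20] = 17; b[21] = 13; b[22] = 7; b[23] = 20; b[24] = 4; b[25] = 1; b[26] = 5; b[27] = 6; b[28] = 11; b[29] = 17; b[30] = 5; b[31] = 22; b[32] = 4; b[33] = 3; b[34] = 7; b[35] = 10; b[36] = 17; b[37] = 4; b[38] = 21; b[39] = 2; b[40] = 0; b[41] = 2; b[42] = 2; b[43] = 4; b[44] = 6; b[45] = 10; b[46] = 16; b[47] = 3; b[48] = 19; b[49] = 22; b[50] = 18.
The sequence repeats with period 48.
(451 - 1) mod 48 = 18, so b[451] = b[19] = 19.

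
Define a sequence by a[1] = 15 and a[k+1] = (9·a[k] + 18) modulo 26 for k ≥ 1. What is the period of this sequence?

We have a[1] = 15, a[2] = 23, a[3] = 17, a[4] = 15.
Since a[4] = a[1] = 15, the sequence is periodic with period 3.

3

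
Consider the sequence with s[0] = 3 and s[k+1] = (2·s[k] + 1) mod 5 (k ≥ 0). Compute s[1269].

Listing terms: s[0] = 3; s[1] = 2; s[2] = 0; s[3] = 1; s[4] = 3.
The sequence repeats with period 4.
So s[1269] = s[0 + ((1269-0) mod 4)] = s[1] = 2.

2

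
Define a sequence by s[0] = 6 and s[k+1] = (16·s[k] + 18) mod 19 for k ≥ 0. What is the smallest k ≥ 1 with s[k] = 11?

7

We have s[0] = 6,  s[1] = 0,  s[2] = 18,  s[3] = 2,  s[4] = 12,  s[5] = 1,  s[6] = 15,  s[7] = 11,  s[8] = 4,  s[9] = 6.
The sequence repeats with period 9.
The value 11 first appears (with k ≥ 1) at s[7].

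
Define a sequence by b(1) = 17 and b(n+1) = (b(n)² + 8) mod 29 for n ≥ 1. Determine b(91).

Computing terms: b(1) = 17, b(2) = 7, b(3) = 28, b(4) = 9, b(5) = 2, b(6) = 12, b(7) = 7.
Since b(7) = b(2) = 7, the sequence is eventually periodic: after a pre-period of length 1 it cycles with period 5.
For n ≥ 2, b(n) depends only on (n - 2) mod 5. (91 - 2) mod 5 = 4, so b(91) = b(6) = 12.

12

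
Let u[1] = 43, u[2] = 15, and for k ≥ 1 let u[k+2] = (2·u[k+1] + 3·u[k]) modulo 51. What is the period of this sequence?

Listing terms: u[1] = 43, u[2] = 15, u[3] = 6, u[4] = 6, u[5] = 30, u[6] = 27, u[7] = 42, u[8] = 12, u[9] = 48, u[10] = 30, u[11] = 0, u[12] = 39, u[13] = 27, u[14] = 18, u[15] = 15, u[16] = 33, u[17] = 9, u[18] = 15, u[19] = 6.
Since (u[18], u[19]) = (u[2], u[3]) = (15, 6) (two consecutive terms determine the rest), the sequence is eventually periodic: after a pre-period of length 1 it cycles with period 16.

16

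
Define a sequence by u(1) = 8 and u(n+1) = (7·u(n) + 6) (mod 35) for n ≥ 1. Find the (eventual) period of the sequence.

Computing terms: u(1) = 8,  u(2) = 27,  u(3) = 20,  u(4) = 6,  u(5) = 13,  u(6) = 27.
Since u(6) = u(2) = 27, the sequence is eventually periodic: after a pre-period of length 1 it cycles with period 4.

4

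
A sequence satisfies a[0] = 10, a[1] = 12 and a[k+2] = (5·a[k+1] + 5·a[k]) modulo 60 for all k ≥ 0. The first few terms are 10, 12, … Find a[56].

Listing terms: a[0] = 10; a[1] = 12; a[2] = 50; a[3] = 10; a[4] = 0; a[5] = 50; a[6] = 10.
Since (a[5], a[6]) = (a[2], a[3]) = (50, 10) (two consecutive terms determine the rest), the sequence is eventually periodic: after a pre-period of length 2 it cycles with period 3.
For k ≥ 2, a[k] depends only on (k - 2) mod 3. (56 - 2) mod 3 = 0, so a[56] = a[2] = 50.

50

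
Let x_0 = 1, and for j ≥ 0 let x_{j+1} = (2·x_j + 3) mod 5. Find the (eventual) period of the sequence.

x_0 = 1, x_1 = 0, x_2 = 3, x_3 = 4, x_4 = 1.
Since x_4 = x_0 = 1, the sequence is periodic with period 4.

4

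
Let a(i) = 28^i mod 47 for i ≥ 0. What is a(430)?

a(0) = 1; a(1) = 28; a(2) = 32; a(3) = 3; a(4) = 37; a(5) = 2; a(6) = 9; a(7) = 17; a(8) = 6; a(9) = 27; a(10) = 4; a(11) = 18; a(12) = 34; a(13) = 12; a(14) = 7; a(15) = 8; a(16) = 36; a(17) = 21; a(18) = 24; a(19) = 14; a(20) = 16; a(21) = 25; a(22) = 42; a(23) = 1.
Since a(23) = a(0) = 1, the sequence is periodic with period 23.
So a(430) = a(0 + ((430-0) mod 23)) = a(16) = 36.

36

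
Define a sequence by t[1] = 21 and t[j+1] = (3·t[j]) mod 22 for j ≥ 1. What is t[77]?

19

t[1] = 21; t[2] = 19; t[3] = 13; t[4] = 17; t[5] = 7; t[6] = 21.
Since t[6] = t[1] = 21, the sequence is periodic with period 5.
So t[77] = t[1 + ((77-1) mod 5)] = t[2] = 19.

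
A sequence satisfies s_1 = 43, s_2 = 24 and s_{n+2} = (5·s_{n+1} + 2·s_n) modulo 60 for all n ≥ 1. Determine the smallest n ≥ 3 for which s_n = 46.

19

Listing terms: s_1 = 43, s_2 = 24, s_3 = 26, s_4 = 58, s_5 = 42, s_6 = 26, s_7 = 34, s_8 = 42, s_9 = 38, s_{10} = 34, s_{11} = 6, s_{12} = 38, s_{13} = 22, s_{14} = 6, s_{15} = 14, s_{16} = 22, s_{17} = 18, s_{18} = 14, s_{19} = 46, s_{20} = 18, s_{21} = 2, s_{22} = 46, s_{23} = 54, s_{24} = 2, s_{25} = 58, s_{26} = 54, s_{27} = 26, s_{28} = 58.
Since (s_{27}, s_{28}) = (s_3, s_4) = (26, 58) (two consecutive terms determine the rest), the sequence is eventually periodic: after a pre-period of length 2 it cycles with period 24.
The value 46 first appears (with n ≥ 3) at s_{19}.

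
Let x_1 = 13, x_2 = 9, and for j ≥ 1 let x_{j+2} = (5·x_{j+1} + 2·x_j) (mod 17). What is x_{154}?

Listing terms: x_1 = 13,  x_2 = 9,  x_3 = 3,  x_4 = 16,  x_5 = 1,  x_6 = 3,  x_7 = 0,  x_8 = 6,  x_9 = 13,  x_{10} = 9.
The sequence repeats with period 8.
So x_{154} = x_{1 + ((154-1) mod 8)} = x_2 = 9.

9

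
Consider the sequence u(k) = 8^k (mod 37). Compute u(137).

We have u(0) = 1, u(1) = 8, u(2) = 27, u(3) = 31, u(4) = 26, u(5) = 23, u(6) = 36, u(7) = 29, u(8) = 10, u(9) = 6, u(10) = 11, u(11) = 14, u(12) = 1.
Since u(12) = u(0) = 1, the sequence is periodic with period 12.
So u(137) = u(0 + ((137-0) mod 12)) = u(5) = 23.

23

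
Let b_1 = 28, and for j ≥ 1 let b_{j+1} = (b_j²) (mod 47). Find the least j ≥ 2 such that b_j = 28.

Computing terms: b_1 = 28,  b_2 = 32,  b_3 = 37,  b_4 = 6,  b_5 = 36,  b_6 = 27,  b_7 = 24,  b_8 = 12,  b_9 = 3,  b_{10} = 9,  b_{11} = 34,  b_{12} = 28.
Since b_{12} = b_1 = 28, the sequence is periodic with period 11.
The value 28 next appears (with j ≥ 2) at b_{12}.

12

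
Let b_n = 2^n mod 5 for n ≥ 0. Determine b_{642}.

Computing terms: b_0 = 1,  b_1 = 2,  b_2 = 4,  b_3 = 3,  b_4 = 1.
Since b_4 = b_0 = 1, the sequence is periodic with period 4.
(642 - 0) mod 4 = 2, so b_{642} = b_2 = 4.

4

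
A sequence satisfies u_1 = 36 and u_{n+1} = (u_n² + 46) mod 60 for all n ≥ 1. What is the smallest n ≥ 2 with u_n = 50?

3

Listing terms: u_1 = 36,  u_2 = 22,  u_3 = 50,  u_4 = 26,  u_5 = 2,  u_6 = 50.
Since u_6 = u_3 = 50, the sequence is eventually periodic: after a pre-period of length 2 it cycles with period 3.
The value 50 first appears (with n ≥ 2) at u_3.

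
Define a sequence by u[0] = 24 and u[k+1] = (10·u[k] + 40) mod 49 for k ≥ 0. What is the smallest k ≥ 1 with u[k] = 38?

Computing terms: u[0] = 24, u[1] = 35, u[2] = 47, u[3] = 20, u[4] = 44, u[5] = 39, u[6] = 38, u[7] = 28, u[8] = 26, u[9] = 6, u[10] = 2, u[11] = 11, u[12] = 3, u[13] = 21, u[14] = 5, u[15] = 41, u[16] = 9, u[17] = 32, u[18] = 17, u[19] = 14, u[20] = 33, u[21] = 27, u[22] = 16, u[23] = 4, u[24] = 31, u[25] = 7, u[26] = 12, u[27] = 13, u[28] = 23, u[29] = 25, u[30] = 45, u[31] = 0, u[32] = 40, u[33] = 48, u[34] = 30, u[35] = 46, u[36] = 10, u[37] = 42, u[38] = 19, u[39] = 34, u[40] = 37, u[41] = 18, u[42] = 24.
Since u[42] = u[0] = 24, the sequence is periodic with period 42.
The value 38 first appears (with k ≥ 1) at u[6].

6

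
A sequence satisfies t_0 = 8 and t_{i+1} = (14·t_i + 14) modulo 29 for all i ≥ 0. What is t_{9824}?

Computing terms: t_0 = 8, t_1 = 10, t_2 = 9, t_3 = 24, t_4 = 2, t_5 = 13, t_6 = 22, t_7 = 3, t_8 = 27, t_9 = 15, t_{10} = 21, t_{11} = 18, t_{12} = 5, t_{13} = 26, t_{14} = 1, t_{15} = 28, t_{16} = 0, t_{17} = 14, t_{18} = 7, t_{19} = 25, t_{20} = 16, t_{21} = 6, t_{22} = 11, t_{23} = 23, t_{24} = 17, t_{25} = 20, t_{26} = 4, t_{27} = 12, t_{28} = 8.
Since t_{28} = t_0 = 8, the sequence is periodic with period 28.
So t_{9824} = t_{0 + ((9824-0) mod 28)} = t_{24} = 17.

17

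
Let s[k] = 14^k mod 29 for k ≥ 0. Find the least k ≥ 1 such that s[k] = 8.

11

s[0] = 1, s[1] = 14, s[2] = 22, s[3] = 18, s[4] = 20, s[5] = 19, s[6] = 5, s[7] = 12, s[8] = 23, s[9] = 3, s[10] = 13, s[11] = 8, s[12] = 25, s[13] = 2, s[14] = 28, s[15] = 15, s[16] = 7, s[17] = 11, s[18] = 9, s[19] = 10, s[20] = 24, s[21] = 17, s[22] = 6, s[23] = 26, s[24] = 16, s[25] = 21, s[26] = 4, s[27] = 27, s[28] = 1.
Since s[28] = s[0] = 1, the sequence is periodic with period 28.
The value 8 first appears (with k ≥ 1) at s[11].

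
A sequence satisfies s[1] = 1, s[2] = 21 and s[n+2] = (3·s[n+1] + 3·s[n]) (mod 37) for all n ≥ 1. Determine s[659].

Computing terms: s[1] = 1,  s[2] = 21,  s[3] = 29,  s[4] = 2,  s[5] = 19,  s[6] = 26,  s[7] = 24,  s[8] = 2,  s[9] = 4,  s[10] = 18,  s[11] = 29,  s[12] = 30,  s[13] = 29,  s[14] = 29,  s[15] = 26,  s[16] = 17,  s[17] = 18,  s[18] = 31,  s[19] = 36,  s[20] = 16,  s[21] = 8,  s[22] = 35,  s[23] = 18,  s[24] = 11,  s[25] = 13,  s[26] = 35,  s[27] = 33,  s[28] = 19,  s[29] = 8,  s[30] = 7,  s[31] = 8,  s[32] = 8,  s[33] = 11,  s[34] = 20,  s[35] = 19,  s[36] = 6,  s[37] = 1,  s[38] = 21.
The sequence repeats with period 36.
(659 - 1) mod 36 = 10, so s[659] = s[11] = 29.

29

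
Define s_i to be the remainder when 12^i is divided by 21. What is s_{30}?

15

Listing terms: s_1 = 12; s_2 = 18; s_3 = 6; s_4 = 9; s_5 = 3; s_6 = 15; s_7 = 12.
Since s_7 = s_1 = 12, the sequence is periodic with period 6.
(30 - 1) mod 6 = 5, so s_{30} = s_6 = 15.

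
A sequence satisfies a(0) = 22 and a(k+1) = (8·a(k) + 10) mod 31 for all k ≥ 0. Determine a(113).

We have a(0) = 22,  a(1) = 0,  a(2) = 10,  a(3) = 28,  a(4) = 17,  a(5) = 22.
The sequence repeats with period 5.
(113 - 0) mod 5 = 3, so a(113) = a(3) = 28.

28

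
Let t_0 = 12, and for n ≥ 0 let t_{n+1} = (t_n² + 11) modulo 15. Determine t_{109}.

Computing terms: t_0 = 12; t_1 = 5; t_2 = 6; t_3 = 2; t_4 = 0; t_5 = 11; t_6 = 12.
The sequence repeats with period 6.
So t_{109} = t_{0 + ((109-0) mod 6)} = t_1 = 5.

5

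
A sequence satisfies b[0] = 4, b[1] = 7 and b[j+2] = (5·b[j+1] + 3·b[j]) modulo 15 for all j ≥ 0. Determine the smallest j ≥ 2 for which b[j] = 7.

b[0] = 4, b[1] = 7, b[2] = 2, b[3] = 1, b[4] = 11, b[5] = 13, b[6] = 8, b[7] = 4, b[8] = 14, b[9] = 7, b[10] = 2.
Since (b[9], b[10]) = (b[1], b[2]) = (7, 2) (two consecutive terms determine the rest), the sequence is eventually periodic: after a pre-period of length 1 it cycles with period 8.
The value 7 next appears (with j ≥ 2) at b[9].

9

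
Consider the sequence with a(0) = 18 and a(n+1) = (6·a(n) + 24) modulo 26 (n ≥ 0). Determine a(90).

14

Computing terms: a(0) = 18, a(1) = 2, a(2) = 10, a(3) = 6, a(4) = 8, a(5) = 20, a(6) = 14, a(7) = 4, a(8) = 22, a(9) = 0, a(10) = 24, a(11) = 12, a(12) = 18.
Since a(12) = a(0) = 18, the sequence is periodic with period 12.
(90 - 0) mod 12 = 6, so a(90) = a(6) = 14.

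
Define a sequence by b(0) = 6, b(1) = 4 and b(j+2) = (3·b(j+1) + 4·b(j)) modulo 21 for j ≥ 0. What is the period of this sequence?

b(0) = 6; b(1) = 4; b(2) = 15; b(3) = 19; b(4) = 12; b(5) = 7; b(6) = 6; b(7) = 4.
Since (b(6), b(7)) = (b(0), b(1)) = (6, 4) (two consecutive terms determine the rest), the sequence is periodic with period 6.

6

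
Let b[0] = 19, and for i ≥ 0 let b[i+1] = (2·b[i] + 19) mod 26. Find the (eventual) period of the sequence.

12

We have b[0] = 19,  b[1] = 5,  b[2] = 3,  b[3] = 25,  b[4] = 17,  b[5] = 1,  b[6] = 21,  b[7] = 9,  b[8] = 11,  b[9] = 15,  b[10] = 23,  b[11] = 13,  b[12] = 19.
Since b[12] = b[0] = 19, the sequence is periodic with period 12.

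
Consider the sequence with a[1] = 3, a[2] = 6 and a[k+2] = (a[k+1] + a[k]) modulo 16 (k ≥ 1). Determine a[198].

7

We have a[1] = 3; a[2] = 6; a[3] = 9; a[4] = 15; a[5] = 8; a[6] = 7; a[7] = 15; a[8] = 6; a[9] = 5; a[10] = 11; a[11] = 0; a[12] = 11; a[13] = 11; a[14] = 6; a[15] = 1; a[16] = 7; a[17] = 8; a[18] = 15; a[19] = 7; a[20] = 6; a[21] = 13; a[22] = 3; a[23] = 0; a[24] = 3; a[25] = 3; a[26] = 6.
The sequence repeats with period 24.
(198 - 1) mod 24 = 5, so a[198] = a[6] = 7.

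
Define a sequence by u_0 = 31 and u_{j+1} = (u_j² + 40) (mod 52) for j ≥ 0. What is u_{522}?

Listing terms: u_0 = 31; u_1 = 13; u_2 = 1; u_3 = 41; u_4 = 5; u_5 = 13.
Since u_5 = u_1 = 13, the sequence is eventually periodic: after a pre-period of length 1 it cycles with period 4.
For j ≥ 1, u_j depends only on (j - 1) mod 4. (522 - 1) mod 4 = 1, so u_{522} = u_2 = 1.

1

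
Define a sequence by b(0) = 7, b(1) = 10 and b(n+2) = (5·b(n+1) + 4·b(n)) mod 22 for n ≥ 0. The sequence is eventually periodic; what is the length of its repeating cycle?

40

Listing terms: b(0) = 7; b(1) = 10; b(2) = 12; b(3) = 12; b(4) = 20; b(5) = 16; b(6) = 6; b(7) = 6; b(8) = 10; b(9) = 8; b(10) = 14; b(11) = 14; b(12) = 16; b(13) = 4; b(14) = 18; b(15) = 18; b(16) = 8; b(17) = 2; b(18) = 20; b(19) = 20; b(20) = 4; b(21) = 12; b(22) = 10; b(23) = 10; b(24) = 2; b(25) = 6; b(26) = 16; b(27) = 16; b(28) = 12; b(29) = 14; b(30) = 8; b(31) = 8; b(32) = 6; b(33) = 18; b(34) = 4; b(35) = 4; b(36) = 14; b(37) = 20; b(38) = 2; b(39) = 2; b(40) = 18; b(41) = 10; b(42) = 12.
Since (b(41), b(42)) = (b(1), b(2)) = (10, 12) (two consecutive terms determine the rest), the sequence is eventually periodic: after a pre-period of length 1 it cycles with period 40.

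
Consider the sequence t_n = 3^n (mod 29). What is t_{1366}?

t_0 = 1; t_1 = 3; t_2 = 9; t_3 = 27; t_4 = 23; t_5 = 11; t_6 = 4; t_7 = 12; t_8 = 7; t_9 = 21; t_{10} = 5; t_{11} = 15; t_{12} = 16; t_{13} = 19; t_{14} = 28; t_{15} = 26; t_{16} = 20; t_{17} = 2; t_{18} = 6; t_{19} = 18; t_{20} = 25; t_{21} = 17; t_{22} = 22; t_{23} = 8; t_{24} = 24; t_{25} = 14; t_{26} = 13; t_{27} = 10; t_{28} = 1.
The sequence repeats with period 28.
(1366 - 0) mod 28 = 22, so t_{1366} = t_{22} = 22.

22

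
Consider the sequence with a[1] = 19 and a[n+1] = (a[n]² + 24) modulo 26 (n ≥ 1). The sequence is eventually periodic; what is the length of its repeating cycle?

Computing terms: a[1] = 19, a[2] = 21, a[3] = 23, a[4] = 7, a[5] = 21.
Since a[5] = a[2] = 21, the sequence is eventually periodic: after a pre-period of length 1 it cycles with period 3.

3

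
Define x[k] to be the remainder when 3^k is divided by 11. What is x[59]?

4

x[1] = 3, x[2] = 9, x[3] = 5, x[4] = 4, x[5] = 1, x[6] = 3.
The sequence repeats with period 5.
(59 - 1) mod 5 = 3, so x[59] = x[4] = 4.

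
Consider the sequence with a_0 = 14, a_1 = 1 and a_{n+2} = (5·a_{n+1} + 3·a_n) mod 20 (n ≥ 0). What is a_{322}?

a_0 = 14, a_1 = 1, a_2 = 7, a_3 = 18, a_4 = 11, a_5 = 9, a_6 = 18, a_7 = 17, a_8 = 19, a_9 = 6, a_{10} = 7, a_{11} = 13, a_{12} = 6, a_{13} = 9, a_{14} = 3, a_{15} = 2, a_{16} = 19, a_{17} = 1, a_{18} = 2, a_{19} = 13, a_{20} = 11, a_{21} = 14, a_{22} = 3, a_{23} = 17, a_{24} = 14, a_{25} = 1.
Since (a_{24}, a_{25}) = (a_0, a_1) = (14, 1) (two consecutive terms determine the rest), the sequence is periodic with period 24.
(322 - 0) mod 24 = 10, so a_{322} = a_{10} = 7.

7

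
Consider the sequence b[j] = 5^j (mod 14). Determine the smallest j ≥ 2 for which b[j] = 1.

Listing terms: b[1] = 5; b[2] = 11; b[3] = 13; b[4] = 9; b[5] = 3; b[6] = 1; b[7] = 5.
The sequence repeats with period 6.
The value 1 first appears (with j ≥ 2) at b[6].

6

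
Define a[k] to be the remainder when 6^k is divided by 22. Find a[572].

Computing terms: a[0] = 1, a[1] = 6, a[2] = 14, a[3] = 18, a[4] = 20, a[5] = 10, a[6] = 16, a[7] = 8, a[8] = 4, a[9] = 2, a[10] = 12, a[11] = 6.
Since a[11] = a[1] = 6, the sequence is eventually periodic: after a pre-period of length 1 it cycles with period 10.
For k ≥ 1, a[k] depends only on (k - 1) mod 10. (572 - 1) mod 10 = 1, so a[572] = a[2] = 14.

14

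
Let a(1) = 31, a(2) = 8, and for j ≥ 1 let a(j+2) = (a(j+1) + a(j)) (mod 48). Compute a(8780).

32

a(1) = 31,  a(2) = 8,  a(3) = 39,  a(4) = 47,  a(5) = 38,  a(6) = 37,  a(7) = 27,  a(8) = 16,  a(9) = 43,  a(10) = 11,  a(11) = 6,  a(12) = 17,  a(13) = 23,  a(14) = 40,  a(15) = 15,  a(16) = 7,  a(17) = 22,  a(18) = 29,  a(19) = 3,  a(20) = 32,  a(21) = 35,  a(22) = 19,  a(23) = 6,  a(24) = 25,  a(25) = 31,  a(26) = 8.
The sequence repeats with period 24.
(8780 - 1) mod 24 = 19, so a(8780) = a(20) = 32.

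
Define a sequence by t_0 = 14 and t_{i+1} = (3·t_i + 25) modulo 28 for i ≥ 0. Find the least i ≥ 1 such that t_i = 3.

3

Computing terms: t_0 = 14, t_1 = 11, t_2 = 2, t_3 = 3, t_4 = 6, t_5 = 15, t_6 = 14.
Since t_6 = t_0 = 14, the sequence is periodic with period 6.
The value 3 first appears (with i ≥ 1) at t_3.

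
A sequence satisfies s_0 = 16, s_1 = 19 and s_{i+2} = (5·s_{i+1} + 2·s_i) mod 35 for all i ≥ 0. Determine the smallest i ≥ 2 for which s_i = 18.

s_0 = 16; s_1 = 19; s_2 = 22; s_3 = 8; s_4 = 14; s_5 = 16; s_6 = 3; s_7 = 12; s_8 = 31; s_9 = 4; s_{10} = 12; s_{11} = 33; s_{12} = 14; s_{13} = 31; s_{14} = 8; s_{15} = 32; s_{16} = 1; s_{17} = 34; s_{18} = 32; s_{19} = 18; s_{20} = 14; s_{21} = 1; s_{22} = 33; s_{23} = 27; s_{24} = 26; s_{25} = 9; s_{26} = 27; s_{27} = 13; s_{28} = 14; s_{29} = 26; s_{30} = 18; s_{31} = 2; s_{32} = 11; s_{33} = 24; s_{34} = 2; s_{35} = 23; s_{36} = 14; s_{37} = 11; s_{38} = 13; s_{39} = 17; s_{40} = 6; s_{41} = 29; s_{42} = 17; s_{43} = 3; s_{44} = 14; s_{45} = 6; s_{46} = 23; s_{47} = 22; s_{48} = 16; s_{49} = 19.
Since (s_{48}, s_{49}) = (s_0, s_1) = (16, 19) (two consecutive terms determine the rest), the sequence is periodic with period 48.
The value 18 first appears (with i ≥ 2) at s_{19}.

19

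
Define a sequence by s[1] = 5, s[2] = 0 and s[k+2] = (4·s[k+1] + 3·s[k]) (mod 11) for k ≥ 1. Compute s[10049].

Computing terms: s[1] = 5; s[2] = 0; s[3] = 4; s[4] = 5; s[5] = 10; s[6] = 0; s[7] = 8; s[8] = 10; s[9] = 9; s[10] = 0; s[11] = 5; s[12] = 9; s[13] = 7; s[14] = 0; s[15] = 10; s[16] = 7; s[17] = 3; s[18] = 0; s[19] = 9; s[20] = 3; s[21] = 6; s[22] = 0; s[23] = 7; s[24] = 6; s[25] = 1; s[26] = 0; s[27] = 3; s[28] = 1; s[29] = 2; s[30] = 0; s[31] = 6; s[32] = 2; s[33] = 4; s[34] = 0; s[35] = 1; s[36] = 4; s[37] = 8; s[38] = 0; s[39] = 2; s[40] = 8; s[41] = 5; s[42] = 0.
The sequence repeats with period 40.
(10049 - 1) mod 40 = 8, so s[10049] = s[9] = 9.

9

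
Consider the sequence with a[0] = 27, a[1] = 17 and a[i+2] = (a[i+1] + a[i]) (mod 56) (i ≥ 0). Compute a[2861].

We have a[0] = 27; a[1] = 17; a[2] = 44; a[3] = 5; a[4] = 49; a[5] = 54; a[6] = 47; a[7] = 45; a[8] = 36; a[9] = 25; a[10] = 5; a[11] = 30; a[12] = 35; a[13] = 9; a[14] = 44; a[15] = 53; a[16] = 41; a[17] = 38; a[18] = 23; a[19] = 5; a[20] = 28; a[21] = 33; a[22] = 5; a[23] = 38; a[24] = 43; a[25] = 25; a[26] = 12; a[27] = 37; a[28] = 49; a[29] = 30; a[30] = 23; a[31] = 53; a[32] = 20; a[33] = 17; a[34] = 37; a[35] = 54; a[36] = 35; a[37] = 33; a[38] = 12; a[39] = 45; a[40] = 1; a[41] = 46; a[42] = 47; a[43] = 37; a[44] = 28; a[45] = 9; a[46] = 37; a[47] = 46; a[48] = 27; a[49] = 17.
Since (a[48], a[49]) = (a[0], a[1]) = (27, 17) (two consecutive terms determine the rest), the sequence is periodic with period 48.
So a[2861] = a[0 + ((2861-0) mod 48)] = a[29] = 30.

30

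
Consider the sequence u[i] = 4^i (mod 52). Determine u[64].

48

We have u[1] = 4; u[2] = 16; u[3] = 12; u[4] = 48; u[5] = 36; u[6] = 40; u[7] = 4.
Since u[7] = u[1] = 4, the sequence is periodic with period 6.
(64 - 1) mod 6 = 3, so u[64] = u[4] = 48.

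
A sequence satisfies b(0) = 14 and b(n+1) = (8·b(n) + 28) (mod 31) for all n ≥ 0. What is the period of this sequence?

We have b(0) = 14; b(1) = 16; b(2) = 1; b(3) = 5; b(4) = 6; b(5) = 14.
Since b(5) = b(0) = 14, the sequence is periodic with period 5.

5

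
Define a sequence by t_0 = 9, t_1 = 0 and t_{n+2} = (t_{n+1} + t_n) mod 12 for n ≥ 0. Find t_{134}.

t_0 = 9,  t_1 = 0,  t_2 = 9,  t_3 = 9,  t_4 = 6,  t_5 = 3,  t_6 = 9,  t_7 = 0.
The sequence repeats with period 6.
(134 - 0) mod 6 = 2, so t_{134} = t_2 = 9.

9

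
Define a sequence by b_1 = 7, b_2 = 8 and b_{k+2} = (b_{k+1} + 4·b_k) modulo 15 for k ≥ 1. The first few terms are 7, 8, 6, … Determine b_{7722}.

We have b_1 = 7,  b_2 = 8,  b_3 = 6,  b_4 = 8,  b_5 = 2,  b_6 = 4,  b_7 = 12,  b_8 = 13,  b_9 = 1,  b_{10} = 8,  b_{11} = 12,  b_{12} = 14,  b_{13} = 2,  b_{14} = 13,  b_{15} = 6,  b_{16} = 13,  b_{17} = 7,  b_{18} = 14,  b_{19} = 12,  b_{20} = 8,  b_{21} = 11,  b_{22} = 13,  b_{23} = 12,  b_{24} = 4,  b_{25} = 7,  b_{26} = 8.
The sequence repeats with period 24.
(7722 - 1) mod 24 = 17, so b_{7722} = b_{18} = 14.

14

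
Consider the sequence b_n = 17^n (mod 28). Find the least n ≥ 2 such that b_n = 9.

Listing terms: b_1 = 17,  b_2 = 9,  b_3 = 13,  b_4 = 25,  b_5 = 5,  b_6 = 1,  b_7 = 17.
Since b_7 = b_1 = 17, the sequence is periodic with period 6.
The value 9 first appears (with n ≥ 2) at b_2.

2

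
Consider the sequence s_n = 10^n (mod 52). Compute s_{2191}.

s_0 = 1,  s_1 = 10,  s_2 = 48,  s_3 = 12,  s_4 = 16,  s_5 = 4,  s_6 = 40,  s_7 = 36,  s_8 = 48.
Since s_8 = s_2 = 48, the sequence is eventually periodic: after a pre-period of length 2 it cycles with period 6.
For n ≥ 2, s_n depends only on (n - 2) mod 6. (2191 - 2) mod 6 = 5, so s_{2191} = s_7 = 36.

36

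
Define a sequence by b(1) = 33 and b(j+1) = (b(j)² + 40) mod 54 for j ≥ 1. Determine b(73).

17

b(1) = 33,  b(2) = 49,  b(3) = 11,  b(4) = 53,  b(5) = 41,  b(6) = 47,  b(7) = 35,  b(8) = 23,  b(9) = 29,  b(10) = 17,  b(11) = 5,  b(12) = 11.
Since b(12) = b(3) = 11, the sequence is eventually periodic: after a pre-period of length 2 it cycles with period 9.
For j ≥ 3, b(j) depends only on (j - 3) mod 9. (73 - 3) mod 9 = 7, so b(73) = b(10) = 17.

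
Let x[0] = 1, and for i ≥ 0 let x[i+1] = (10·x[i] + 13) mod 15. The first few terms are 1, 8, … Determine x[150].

Computing terms: x[0] = 1; x[1] = 8; x[2] = 3; x[3] = 13; x[4] = 8.
Since x[4] = x[1] = 8, the sequence is eventually periodic: after a pre-period of length 1 it cycles with period 3.
For i ≥ 1, x[i] depends only on (i - 1) mod 3. (150 - 1) mod 3 = 2, so x[150] = x[3] = 13.

13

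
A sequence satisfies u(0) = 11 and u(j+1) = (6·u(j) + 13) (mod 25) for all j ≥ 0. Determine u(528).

Listing terms: u(0) = 11,  u(1) = 4,  u(2) = 12,  u(3) = 10,  u(4) = 23,  u(5) = 1,  u(6) = 19,  u(7) = 2,  u(8) = 0,  u(9) = 13,  u(10) = 16,  u(11) = 9,  u(12) = 17,  u(13) = 15,  u(14) = 3,  u(15) = 6,  u(16) = 24,  u(17) = 7,  u(18) = 5,  u(19) = 18,  u(20) = 21,  u(21) = 14,  u(22) = 22,  u(23) = 20,  u(24) = 8,  u(25) = 11.
Since u(25) = u(0) = 11, the sequence is periodic with period 25.
So u(528) = u(0 + ((528-0) mod 25)) = u(3) = 10.

10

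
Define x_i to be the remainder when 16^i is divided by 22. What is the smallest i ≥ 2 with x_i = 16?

6

Computing terms: x_1 = 16, x_2 = 14, x_3 = 4, x_4 = 20, x_5 = 12, x_6 = 16.
Since x_6 = x_1 = 16, the sequence is periodic with period 5.
The value 16 next appears (with i ≥ 2) at x_6.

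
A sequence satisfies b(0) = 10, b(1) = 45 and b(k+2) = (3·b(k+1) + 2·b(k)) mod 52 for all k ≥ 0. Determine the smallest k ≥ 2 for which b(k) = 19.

Listing terms: b(0) = 10, b(1) = 45, b(2) = 51, b(3) = 35, b(4) = 51, b(5) = 15, b(6) = 43, b(7) = 3, b(8) = 43, b(9) = 31, b(10) = 23, b(11) = 27, b(12) = 23, b(13) = 19, b(14) = 51, b(15) = 35.
Since (b(14), b(15)) = (b(2), b(3)) = (51, 35) (two consecutive terms determine the rest), the sequence is eventually periodic: after a pre-period of length 2 it cycles with period 12.
The value 19 first appears (with k ≥ 2) at b(13).

13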